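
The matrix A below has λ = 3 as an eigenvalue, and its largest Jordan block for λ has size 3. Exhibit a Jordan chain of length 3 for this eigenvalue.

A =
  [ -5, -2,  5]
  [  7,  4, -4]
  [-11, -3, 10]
A Jordan chain for λ = 3 of length 3:
v_1 = (-5, -5, -10)ᵀ
v_2 = (-8, 7, -11)ᵀ
v_3 = (1, 0, 0)ᵀ

Let N = A − (3)·I. We want v_3 with N^3 v_3 = 0 but N^2 v_3 ≠ 0; then v_{j-1} := N · v_j for j = 3, …, 2.

Pick v_3 = (1, 0, 0)ᵀ.
Then v_2 = N · v_3 = (-8, 7, -11)ᵀ.
Then v_1 = N · v_2 = (-5, -5, -10)ᵀ.

Sanity check: (A − (3)·I) v_1 = (0, 0, 0)ᵀ = 0. ✓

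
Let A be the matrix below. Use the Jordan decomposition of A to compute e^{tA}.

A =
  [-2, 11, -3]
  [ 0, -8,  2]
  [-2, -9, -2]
e^{tA} =
  [5*t^2*exp(-4*t) + 2*t*exp(-4*t) + exp(-4*t), 5*t^2*exp(-4*t)/2 + 11*t*exp(-4*t), 5*t^2*exp(-4*t) - 3*t*exp(-4*t)]
  [-2*t^2*exp(-4*t), -t^2*exp(-4*t) - 4*t*exp(-4*t) + exp(-4*t), -2*t^2*exp(-4*t) + 2*t*exp(-4*t)]
  [-4*t^2*exp(-4*t) - 2*t*exp(-4*t), -2*t^2*exp(-4*t) - 9*t*exp(-4*t), -4*t^2*exp(-4*t) + 2*t*exp(-4*t) + exp(-4*t)]

Strategy: write A = P · J · P⁻¹ where J is a Jordan canonical form, so e^{tA} = P · e^{tJ} · P⁻¹, and e^{tJ} can be computed block-by-block.

A has Jordan form
J =
  [-4,  1,  0]
  [ 0, -4,  1]
  [ 0,  0, -4]
(up to reordering of blocks).

Per-block formulas:
  For a 3×3 Jordan block J_3(-4): exp(t · J_3(-4)) = e^(-4t)·(I + t·N + (t^2/2)·N^2), where N is the 3×3 nilpotent shift.

After assembling e^{tJ} and conjugating by P, we get:

e^{tA} =
  [5*t^2*exp(-4*t) + 2*t*exp(-4*t) + exp(-4*t), 5*t^2*exp(-4*t)/2 + 11*t*exp(-4*t), 5*t^2*exp(-4*t) - 3*t*exp(-4*t)]
  [-2*t^2*exp(-4*t), -t^2*exp(-4*t) - 4*t*exp(-4*t) + exp(-4*t), -2*t^2*exp(-4*t) + 2*t*exp(-4*t)]
  [-4*t^2*exp(-4*t) - 2*t*exp(-4*t), -2*t^2*exp(-4*t) - 9*t*exp(-4*t), -4*t^2*exp(-4*t) + 2*t*exp(-4*t) + exp(-4*t)]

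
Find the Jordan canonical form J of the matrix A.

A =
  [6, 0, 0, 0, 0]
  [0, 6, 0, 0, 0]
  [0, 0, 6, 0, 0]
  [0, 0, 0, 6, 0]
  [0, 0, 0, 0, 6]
J_1(6) ⊕ J_1(6) ⊕ J_1(6) ⊕ J_1(6) ⊕ J_1(6)

The characteristic polynomial is
  det(x·I − A) = x^5 - 30*x^4 + 360*x^3 - 2160*x^2 + 6480*x - 7776 = (x - 6)^5

Eigenvalues and multiplicities (the geometric multiplicity of λ is n − rank(A − λI), which equals the number of Jordan blocks for λ):
  λ = 6: algebraic multiplicity = 5, geometric multiplicity = 5

Determining the block sizes for each eigenvalue:
  λ = 6: gm = am = 5, so every block has size 1 → block sizes [1, 1, 1, 1, 1]

Assembling the blocks gives a Jordan form
J =
  [6, 0, 0, 0, 0]
  [0, 6, 0, 0, 0]
  [0, 0, 6, 0, 0]
  [0, 0, 0, 6, 0]
  [0, 0, 0, 0, 6]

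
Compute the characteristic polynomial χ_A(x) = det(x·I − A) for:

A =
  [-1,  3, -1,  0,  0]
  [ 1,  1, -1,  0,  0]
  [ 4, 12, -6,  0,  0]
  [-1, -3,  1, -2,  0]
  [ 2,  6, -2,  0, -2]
x^5 + 10*x^4 + 40*x^3 + 80*x^2 + 80*x + 32

Expanding det(x·I − A) (e.g. by cofactor expansion or by noting that A is similar to its Jordan form J, which has the same characteristic polynomial as A) gives
  χ_A(x) = x^5 + 10*x^4 + 40*x^3 + 80*x^2 + 80*x + 32
which factors as (x + 2)^5. The eigenvalues (with algebraic multiplicities) are λ = -2 with multiplicity 5.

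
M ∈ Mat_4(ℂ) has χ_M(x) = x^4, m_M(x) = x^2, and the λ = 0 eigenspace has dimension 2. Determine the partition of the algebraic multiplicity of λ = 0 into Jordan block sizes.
Block sizes for λ = 0: [2, 2]

Step 1 — from the characteristic polynomial, algebraic multiplicity of λ = 0 is 4. From dim ker(M − (0)·I) = 2, there are exactly 2 Jordan blocks for λ = 0.
Step 2 — from the minimal polynomial, the factor (x − 0)^2 tells us the largest block for λ = 0 has size 2.
Step 3 — with total size 4, 2 blocks, and largest block 2, the block sizes (in nonincreasing order) are [2, 2].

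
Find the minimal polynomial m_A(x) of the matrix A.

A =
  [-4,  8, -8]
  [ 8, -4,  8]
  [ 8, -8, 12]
x^2 - 16

The characteristic polynomial is χ_A(x) = (x - 4)^2*(x + 4), so the eigenvalues are known. The minimal polynomial is
  m_A(x) = Π_λ (x − λ)^{k_λ}
where k_λ is the size of the *largest* Jordan block for λ (equivalently, the smallest k with (A − λI)^k v = 0 for every generalised eigenvector v of λ).

  λ = -4: largest Jordan block has size 1, contributing (x + 4)
  λ = 4: largest Jordan block has size 1, contributing (x − 4)

So m_A(x) = (x - 4)*(x + 4) = x^2 - 16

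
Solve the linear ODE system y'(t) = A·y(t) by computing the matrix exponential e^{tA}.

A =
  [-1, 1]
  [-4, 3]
e^{tA} =
  [-2*t*exp(t) + exp(t), t*exp(t)]
  [-4*t*exp(t), 2*t*exp(t) + exp(t)]

Strategy: write A = P · J · P⁻¹ where J is a Jordan canonical form, so e^{tA} = P · e^{tJ} · P⁻¹, and e^{tJ} can be computed block-by-block.

A has Jordan form
J =
  [1, 1]
  [0, 1]
(up to reordering of blocks).

Per-block formulas:
  For a 2×2 Jordan block J_2(1): exp(t · J_2(1)) = e^(1t)·(I + t·N), where N is the 2×2 nilpotent shift.

After assembling e^{tJ} and conjugating by P, we get:

e^{tA} =
  [-2*t*exp(t) + exp(t), t*exp(t)]
  [-4*t*exp(t), 2*t*exp(t) + exp(t)]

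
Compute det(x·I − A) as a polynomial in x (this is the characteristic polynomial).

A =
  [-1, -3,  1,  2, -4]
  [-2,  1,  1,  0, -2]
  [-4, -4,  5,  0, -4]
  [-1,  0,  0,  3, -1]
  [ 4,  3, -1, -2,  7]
x^5 - 15*x^4 + 90*x^3 - 270*x^2 + 405*x - 243

Expanding det(x·I − A) (e.g. by cofactor expansion or by noting that A is similar to its Jordan form J, which has the same characteristic polynomial as A) gives
  χ_A(x) = x^5 - 15*x^4 + 90*x^3 - 270*x^2 + 405*x - 243
which factors as (x - 3)^5. The eigenvalues (with algebraic multiplicities) are λ = 3 with multiplicity 5.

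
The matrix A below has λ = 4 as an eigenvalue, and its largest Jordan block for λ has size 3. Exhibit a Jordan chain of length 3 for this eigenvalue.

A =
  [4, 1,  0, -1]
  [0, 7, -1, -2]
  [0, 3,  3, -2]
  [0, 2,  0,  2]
A Jordan chain for λ = 4 of length 3:
v_1 = (1, 2, 2, 2)ᵀ
v_2 = (1, 3, 3, 2)ᵀ
v_3 = (0, 1, 0, 0)ᵀ

Let N = A − (4)·I. We want v_3 with N^3 v_3 = 0 but N^2 v_3 ≠ 0; then v_{j-1} := N · v_j for j = 3, …, 2.

Pick v_3 = (0, 1, 0, 0)ᵀ.
Then v_2 = N · v_3 = (1, 3, 3, 2)ᵀ.
Then v_1 = N · v_2 = (1, 2, 2, 2)ᵀ.

Sanity check: (A − (4)·I) v_1 = (0, 0, 0, 0)ᵀ = 0. ✓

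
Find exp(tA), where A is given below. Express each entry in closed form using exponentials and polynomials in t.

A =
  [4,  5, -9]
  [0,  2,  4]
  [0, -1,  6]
e^{tA} =
  [exp(4*t), -t^2*exp(4*t)/2 + 5*t*exp(4*t), t^2*exp(4*t) - 9*t*exp(4*t)]
  [0, -2*t*exp(4*t) + exp(4*t), 4*t*exp(4*t)]
  [0, -t*exp(4*t), 2*t*exp(4*t) + exp(4*t)]

Strategy: write A = P · J · P⁻¹ where J is a Jordan canonical form, so e^{tA} = P · e^{tJ} · P⁻¹, and e^{tJ} can be computed block-by-block.

A has Jordan form
J =
  [4, 1, 0]
  [0, 4, 1]
  [0, 0, 4]
(up to reordering of blocks).

Per-block formulas:
  For a 3×3 Jordan block J_3(4): exp(t · J_3(4)) = e^(4t)·(I + t·N + (t^2/2)·N^2), where N is the 3×3 nilpotent shift.

After assembling e^{tJ} and conjugating by P, we get:

e^{tA} =
  [exp(4*t), -t^2*exp(4*t)/2 + 5*t*exp(4*t), t^2*exp(4*t) - 9*t*exp(4*t)]
  [0, -2*t*exp(4*t) + exp(4*t), 4*t*exp(4*t)]
  [0, -t*exp(4*t), 2*t*exp(4*t) + exp(4*t)]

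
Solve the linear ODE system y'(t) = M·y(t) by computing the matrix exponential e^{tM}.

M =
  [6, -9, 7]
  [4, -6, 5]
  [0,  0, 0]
e^{tM} =
  [6*t + 1, -9*t, -3*t^2/2 + 7*t]
  [4*t, 1 - 6*t, -t^2 + 5*t]
  [0, 0, 1]

Strategy: write M = P · J · P⁻¹ where J is a Jordan canonical form, so e^{tM} = P · e^{tJ} · P⁻¹, and e^{tJ} can be computed block-by-block.

M has Jordan form
J =
  [0, 1, 0]
  [0, 0, 1]
  [0, 0, 0]
(up to reordering of blocks).

Per-block formulas:
  For a 3×3 Jordan block J_3(0): exp(t · J_3(0)) = e^(0t)·(I + t·N + (t^2/2)·N^2), where N is the 3×3 nilpotent shift.

After assembling e^{tJ} and conjugating by P, we get:

e^{tM} =
  [6*t + 1, -9*t, -3*t^2/2 + 7*t]
  [4*t, 1 - 6*t, -t^2 + 5*t]
  [0, 0, 1]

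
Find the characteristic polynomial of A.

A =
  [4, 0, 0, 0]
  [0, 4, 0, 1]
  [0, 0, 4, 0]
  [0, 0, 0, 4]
x^4 - 16*x^3 + 96*x^2 - 256*x + 256

Expanding det(x·I − A) (e.g. by cofactor expansion or by noting that A is similar to its Jordan form J, which has the same characteristic polynomial as A) gives
  χ_A(x) = x^4 - 16*x^3 + 96*x^2 - 256*x + 256
which factors as (x - 4)^4. The eigenvalues (with algebraic multiplicities) are λ = 4 with multiplicity 4.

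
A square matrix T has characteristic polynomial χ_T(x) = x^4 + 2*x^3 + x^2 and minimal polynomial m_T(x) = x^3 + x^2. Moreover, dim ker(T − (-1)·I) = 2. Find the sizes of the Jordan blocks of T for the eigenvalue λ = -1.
Block sizes for λ = -1: [1, 1]

Step 1 — from the characteristic polynomial, algebraic multiplicity of λ = -1 is 2. From dim ker(T − (-1)·I) = 2, there are exactly 2 Jordan blocks for λ = -1.
Step 2 — from the minimal polynomial, the factor (x + 1) tells us the largest block for λ = -1 has size 1.
Step 3 — with total size 2, 2 blocks, and largest block 1, the block sizes (in nonincreasing order) are [1, 1].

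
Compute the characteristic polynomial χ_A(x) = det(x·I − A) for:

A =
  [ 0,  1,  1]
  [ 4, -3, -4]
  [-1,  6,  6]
x^3 - 3*x^2 + 3*x - 1

Expanding det(x·I − A) (e.g. by cofactor expansion or by noting that A is similar to its Jordan form J, which has the same characteristic polynomial as A) gives
  χ_A(x) = x^3 - 3*x^2 + 3*x - 1
which factors as (x - 1)^3. The eigenvalues (with algebraic multiplicities) are λ = 1 with multiplicity 3.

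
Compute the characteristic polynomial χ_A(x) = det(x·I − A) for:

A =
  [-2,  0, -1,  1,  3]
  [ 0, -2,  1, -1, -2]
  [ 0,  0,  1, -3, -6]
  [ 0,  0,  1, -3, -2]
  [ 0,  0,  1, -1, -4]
x^5 + 10*x^4 + 40*x^3 + 80*x^2 + 80*x + 32

Expanding det(x·I − A) (e.g. by cofactor expansion or by noting that A is similar to its Jordan form J, which has the same characteristic polynomial as A) gives
  χ_A(x) = x^5 + 10*x^4 + 40*x^3 + 80*x^2 + 80*x + 32
which factors as (x + 2)^5. The eigenvalues (with algebraic multiplicities) are λ = -2 with multiplicity 5.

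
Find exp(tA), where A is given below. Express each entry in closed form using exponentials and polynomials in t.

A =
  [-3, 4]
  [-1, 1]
e^{tA} =
  [-2*t*exp(-t) + exp(-t), 4*t*exp(-t)]
  [-t*exp(-t), 2*t*exp(-t) + exp(-t)]

Strategy: write A = P · J · P⁻¹ where J is a Jordan canonical form, so e^{tA} = P · e^{tJ} · P⁻¹, and e^{tJ} can be computed block-by-block.

A has Jordan form
J =
  [-1,  1]
  [ 0, -1]
(up to reordering of blocks).

Per-block formulas:
  For a 2×2 Jordan block J_2(-1): exp(t · J_2(-1)) = e^(-1t)·(I + t·N), where N is the 2×2 nilpotent shift.

After assembling e^{tJ} and conjugating by P, we get:

e^{tA} =
  [-2*t*exp(-t) + exp(-t), 4*t*exp(-t)]
  [-t*exp(-t), 2*t*exp(-t) + exp(-t)]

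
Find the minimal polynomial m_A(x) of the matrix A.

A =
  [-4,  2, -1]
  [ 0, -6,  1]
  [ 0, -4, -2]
x^2 + 8*x + 16

The characteristic polynomial is χ_A(x) = (x + 4)^3, so the eigenvalues are known. The minimal polynomial is
  m_A(x) = Π_λ (x − λ)^{k_λ}
where k_λ is the size of the *largest* Jordan block for λ (equivalently, the smallest k with (A − λI)^k v = 0 for every generalised eigenvector v of λ).

  λ = -4: largest Jordan block has size 2, contributing (x + 4)^2

So m_A(x) = (x + 4)^2 = x^2 + 8*x + 16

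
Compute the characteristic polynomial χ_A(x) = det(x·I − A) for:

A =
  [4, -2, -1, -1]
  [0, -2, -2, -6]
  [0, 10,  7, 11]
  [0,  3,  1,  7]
x^4 - 16*x^3 + 96*x^2 - 256*x + 256

Expanding det(x·I − A) (e.g. by cofactor expansion or by noting that A is similar to its Jordan form J, which has the same characteristic polynomial as A) gives
  χ_A(x) = x^4 - 16*x^3 + 96*x^2 - 256*x + 256
which factors as (x - 4)^4. The eigenvalues (with algebraic multiplicities) are λ = 4 with multiplicity 4.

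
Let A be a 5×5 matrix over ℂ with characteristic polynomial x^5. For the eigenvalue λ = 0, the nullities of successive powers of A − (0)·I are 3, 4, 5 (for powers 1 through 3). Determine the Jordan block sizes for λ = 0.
Block sizes for λ = 0: [3, 1, 1]

From the dimensions of kernels of powers, the number of Jordan blocks of size at least j is d_j − d_{j−1} where d_j = dim ker(N^j) (with d_0 = 0). Computing the differences gives [3, 1, 1].
The number of blocks of size exactly k is (#blocks of size ≥ k) − (#blocks of size ≥ k + 1), so the partition is: 2 block(s) of size 1, 1 block(s) of size 3.
In nonincreasing order the block sizes are [3, 1, 1].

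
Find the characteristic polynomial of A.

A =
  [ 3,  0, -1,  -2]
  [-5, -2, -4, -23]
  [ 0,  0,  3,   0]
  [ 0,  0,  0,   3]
x^4 - 7*x^3 + 9*x^2 + 27*x - 54

Expanding det(x·I − A) (e.g. by cofactor expansion or by noting that A is similar to its Jordan form J, which has the same characteristic polynomial as A) gives
  χ_A(x) = x^4 - 7*x^3 + 9*x^2 + 27*x - 54
which factors as (x - 3)^3*(x + 2). The eigenvalues (with algebraic multiplicities) are λ = -2 with multiplicity 1, λ = 3 with multiplicity 3.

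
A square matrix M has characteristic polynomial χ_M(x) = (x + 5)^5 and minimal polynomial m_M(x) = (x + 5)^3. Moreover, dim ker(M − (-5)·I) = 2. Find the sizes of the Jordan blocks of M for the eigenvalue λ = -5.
Block sizes for λ = -5: [3, 2]

Step 1 — from the characteristic polynomial, algebraic multiplicity of λ = -5 is 5. From dim ker(M − (-5)·I) = 2, there are exactly 2 Jordan blocks for λ = -5.
Step 2 — from the minimal polynomial, the factor (x + 5)^3 tells us the largest block for λ = -5 has size 3.
Step 3 — with total size 5, 2 blocks, and largest block 3, the block sizes (in nonincreasing order) are [3, 2].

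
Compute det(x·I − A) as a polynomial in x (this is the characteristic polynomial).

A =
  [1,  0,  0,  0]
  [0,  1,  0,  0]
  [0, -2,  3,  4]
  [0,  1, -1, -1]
x^4 - 4*x^3 + 6*x^2 - 4*x + 1

Expanding det(x·I − A) (e.g. by cofactor expansion or by noting that A is similar to its Jordan form J, which has the same characteristic polynomial as A) gives
  χ_A(x) = x^4 - 4*x^3 + 6*x^2 - 4*x + 1
which factors as (x - 1)^4. The eigenvalues (with algebraic multiplicities) are λ = 1 with multiplicity 4.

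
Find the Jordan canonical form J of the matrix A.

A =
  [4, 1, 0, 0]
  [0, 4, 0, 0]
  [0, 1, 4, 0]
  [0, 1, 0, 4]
J_2(4) ⊕ J_1(4) ⊕ J_1(4)

The characteristic polynomial is
  det(x·I − A) = x^4 - 16*x^3 + 96*x^2 - 256*x + 256 = (x - 4)^4

Eigenvalues and multiplicities (the geometric multiplicity of λ is n − rank(A − λI), which equals the number of Jordan blocks for λ):
  λ = 4: algebraic multiplicity = 4, geometric multiplicity = 3

Determining the block sizes for each eigenvalue:
  λ = 4: 3 blocks summing to 4 forces exactly one block of size 2 and the rest size 1 → block sizes [2, 1, 1]

Assembling the blocks gives a Jordan form
J =
  [4, 1, 0, 0]
  [0, 4, 0, 0]
  [0, 0, 4, 0]
  [0, 0, 0, 4]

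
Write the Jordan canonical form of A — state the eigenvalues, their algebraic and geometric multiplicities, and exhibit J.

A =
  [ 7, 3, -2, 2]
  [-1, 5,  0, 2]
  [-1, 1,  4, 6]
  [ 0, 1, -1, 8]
J_2(6) ⊕ J_2(6)

The characteristic polynomial is
  det(x·I − A) = x^4 - 24*x^3 + 216*x^2 - 864*x + 1296 = (x - 6)^4

Eigenvalues and multiplicities (the geometric multiplicity of λ is n − rank(A − λI), which equals the number of Jordan blocks for λ):
  λ = 6: algebraic multiplicity = 4, geometric multiplicity = 2

Determining the block sizes for each eigenvalue:
  λ = 6: with am = 4 and gm = 2, the partition is not yet determined (e.g. several partitions of 4 into 2 parts exist). Let N = A − (6)·I. Computing rank(N^1) = 2, rank(N^2) = 0; the number of blocks of size ≥ j is rank(N^{j−1}) − rank(N^j), giving [2, 2]. So we have 2 block(s) of size 2 → block sizes [2, 2]

Assembling the blocks gives a Jordan form
J =
  [6, 1, 0, 0]
  [0, 6, 0, 0]
  [0, 0, 6, 1]
  [0, 0, 0, 6]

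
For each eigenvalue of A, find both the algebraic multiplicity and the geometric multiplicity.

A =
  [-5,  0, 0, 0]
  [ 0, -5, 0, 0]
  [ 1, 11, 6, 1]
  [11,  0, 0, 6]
λ = -5: alg = 2, geom = 2; λ = 6: alg = 2, geom = 1

Step 1 — factor the characteristic polynomial to read off the algebraic multiplicities:
  χ_A(x) = (x - 6)^2*(x + 5)^2

Step 2 — compute geometric multiplicities via the rank-nullity identity g(λ) = n − rank(A − λI):
  rank(A − (-5)·I) = 2, so dim ker(A − (-5)·I) = n − 2 = 2
  rank(A − (6)·I) = 3, so dim ker(A − (6)·I) = n − 3 = 1

Summary:
  λ = -5: algebraic multiplicity = 2, geometric multiplicity = 2
  λ = 6: algebraic multiplicity = 2, geometric multiplicity = 1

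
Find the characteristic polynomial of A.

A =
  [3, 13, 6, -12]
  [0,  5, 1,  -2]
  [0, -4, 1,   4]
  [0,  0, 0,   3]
x^4 - 12*x^3 + 54*x^2 - 108*x + 81

Expanding det(x·I − A) (e.g. by cofactor expansion or by noting that A is similar to its Jordan form J, which has the same characteristic polynomial as A) gives
  χ_A(x) = x^4 - 12*x^3 + 54*x^2 - 108*x + 81
which factors as (x - 3)^4. The eigenvalues (with algebraic multiplicities) are λ = 3 with multiplicity 4.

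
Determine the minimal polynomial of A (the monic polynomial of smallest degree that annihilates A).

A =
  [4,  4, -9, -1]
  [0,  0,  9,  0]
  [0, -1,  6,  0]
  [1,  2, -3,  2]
x^3 - 9*x^2 + 27*x - 27

The characteristic polynomial is χ_A(x) = (x - 3)^4, so the eigenvalues are known. The minimal polynomial is
  m_A(x) = Π_λ (x − λ)^{k_λ}
where k_λ is the size of the *largest* Jordan block for λ (equivalently, the smallest k with (A − λI)^k v = 0 for every generalised eigenvector v of λ).

  λ = 3: largest Jordan block has size 3, contributing (x − 3)^3

So m_A(x) = (x - 3)^3 = x^3 - 9*x^2 + 27*x - 27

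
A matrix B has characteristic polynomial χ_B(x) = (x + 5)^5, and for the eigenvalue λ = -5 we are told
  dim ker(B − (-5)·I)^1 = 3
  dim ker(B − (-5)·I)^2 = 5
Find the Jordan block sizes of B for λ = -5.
Block sizes for λ = -5: [2, 2, 1]

From the dimensions of kernels of powers, the number of Jordan blocks of size at least j is d_j − d_{j−1} where d_j = dim ker(N^j) (with d_0 = 0). Computing the differences gives [3, 2].
The number of blocks of size exactly k is (#blocks of size ≥ k) − (#blocks of size ≥ k + 1), so the partition is: 1 block(s) of size 1, 2 block(s) of size 2.
In nonincreasing order the block sizes are [2, 2, 1].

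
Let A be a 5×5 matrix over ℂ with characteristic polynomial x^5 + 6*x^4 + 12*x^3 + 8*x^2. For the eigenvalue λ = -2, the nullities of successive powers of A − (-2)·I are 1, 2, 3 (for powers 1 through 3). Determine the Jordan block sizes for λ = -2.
Block sizes for λ = -2: [3]

From the dimensions of kernels of powers, the number of Jordan blocks of size at least j is d_j − d_{j−1} where d_j = dim ker(N^j) (with d_0 = 0). Computing the differences gives [1, 1, 1].
The number of blocks of size exactly k is (#blocks of size ≥ k) − (#blocks of size ≥ k + 1), so the partition is: 1 block(s) of size 3.
In nonincreasing order the block sizes are [3].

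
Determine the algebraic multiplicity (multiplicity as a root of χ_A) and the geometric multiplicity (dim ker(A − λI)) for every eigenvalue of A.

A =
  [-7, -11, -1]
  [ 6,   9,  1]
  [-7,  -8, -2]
λ = 0: alg = 3, geom = 1

Step 1 — factor the characteristic polynomial to read off the algebraic multiplicities:
  χ_A(x) = x^3

Step 2 — compute geometric multiplicities via the rank-nullity identity g(λ) = n − rank(A − λI):
  rank(A − (0)·I) = 2, so dim ker(A − (0)·I) = n − 2 = 1

Summary:
  λ = 0: algebraic multiplicity = 3, geometric multiplicity = 1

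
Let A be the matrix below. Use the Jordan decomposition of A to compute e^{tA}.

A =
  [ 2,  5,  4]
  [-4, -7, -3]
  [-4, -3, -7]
e^{tA} =
  [6*t*exp(-4*t) + exp(-4*t), 3*t^2*exp(-4*t)/2 + 5*t*exp(-4*t), -3*t^2*exp(-4*t)/2 + 4*t*exp(-4*t)]
  [-4*t*exp(-4*t), -t^2*exp(-4*t) - 3*t*exp(-4*t) + exp(-4*t), t^2*exp(-4*t) - 3*t*exp(-4*t)]
  [-4*t*exp(-4*t), -t^2*exp(-4*t) - 3*t*exp(-4*t), t^2*exp(-4*t) - 3*t*exp(-4*t) + exp(-4*t)]

Strategy: write A = P · J · P⁻¹ where J is a Jordan canonical form, so e^{tA} = P · e^{tJ} · P⁻¹, and e^{tJ} can be computed block-by-block.

A has Jordan form
J =
  [-4,  1,  0]
  [ 0, -4,  1]
  [ 0,  0, -4]
(up to reordering of blocks).

Per-block formulas:
  For a 3×3 Jordan block J_3(-4): exp(t · J_3(-4)) = e^(-4t)·(I + t·N + (t^2/2)·N^2), where N is the 3×3 nilpotent shift.

After assembling e^{tJ} and conjugating by P, we get:

e^{tA} =
  [6*t*exp(-4*t) + exp(-4*t), 3*t^2*exp(-4*t)/2 + 5*t*exp(-4*t), -3*t^2*exp(-4*t)/2 + 4*t*exp(-4*t)]
  [-4*t*exp(-4*t), -t^2*exp(-4*t) - 3*t*exp(-4*t) + exp(-4*t), t^2*exp(-4*t) - 3*t*exp(-4*t)]
  [-4*t*exp(-4*t), -t^2*exp(-4*t) - 3*t*exp(-4*t), t^2*exp(-4*t) - 3*t*exp(-4*t) + exp(-4*t)]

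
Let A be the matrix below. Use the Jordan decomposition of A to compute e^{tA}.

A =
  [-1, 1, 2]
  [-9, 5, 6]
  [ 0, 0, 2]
e^{tA} =
  [-3*t*exp(2*t) + exp(2*t), t*exp(2*t), 2*t*exp(2*t)]
  [-9*t*exp(2*t), 3*t*exp(2*t) + exp(2*t), 6*t*exp(2*t)]
  [0, 0, exp(2*t)]

Strategy: write A = P · J · P⁻¹ where J is a Jordan canonical form, so e^{tA} = P · e^{tJ} · P⁻¹, and e^{tJ} can be computed block-by-block.

A has Jordan form
J =
  [2, 1, 0]
  [0, 2, 0]
  [0, 0, 2]
(up to reordering of blocks).

Per-block formulas:
  For a 1×1 block at λ = 2: exp(t · [2]) = [e^(2t)].
  For a 2×2 Jordan block J_2(2): exp(t · J_2(2)) = e^(2t)·(I + t·N), where N is the 2×2 nilpotent shift.

After assembling e^{tJ} and conjugating by P, we get:

e^{tA} =
  [-3*t*exp(2*t) + exp(2*t), t*exp(2*t), 2*t*exp(2*t)]
  [-9*t*exp(2*t), 3*t*exp(2*t) + exp(2*t), 6*t*exp(2*t)]
  [0, 0, exp(2*t)]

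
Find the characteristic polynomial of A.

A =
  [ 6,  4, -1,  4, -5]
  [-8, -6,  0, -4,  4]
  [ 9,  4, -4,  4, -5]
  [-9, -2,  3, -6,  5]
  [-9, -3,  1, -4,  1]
x^5 + 9*x^4 + 27*x^3 + 27*x^2

Expanding det(x·I − A) (e.g. by cofactor expansion or by noting that A is similar to its Jordan form J, which has the same characteristic polynomial as A) gives
  χ_A(x) = x^5 + 9*x^4 + 27*x^3 + 27*x^2
which factors as x^2*(x + 3)^3. The eigenvalues (with algebraic multiplicities) are λ = -3 with multiplicity 3, λ = 0 with multiplicity 2.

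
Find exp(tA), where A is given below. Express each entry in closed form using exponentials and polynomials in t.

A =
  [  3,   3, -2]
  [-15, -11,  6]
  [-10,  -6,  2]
e^{tA} =
  [5*t*exp(-2*t) + exp(-2*t), 3*t*exp(-2*t), -2*t*exp(-2*t)]
  [-15*t*exp(-2*t), -9*t*exp(-2*t) + exp(-2*t), 6*t*exp(-2*t)]
  [-10*t*exp(-2*t), -6*t*exp(-2*t), 4*t*exp(-2*t) + exp(-2*t)]

Strategy: write A = P · J · P⁻¹ where J is a Jordan canonical form, so e^{tA} = P · e^{tJ} · P⁻¹, and e^{tJ} can be computed block-by-block.

A has Jordan form
J =
  [-2,  1,  0]
  [ 0, -2,  0]
  [ 0,  0, -2]
(up to reordering of blocks).

Per-block formulas:
  For a 1×1 block at λ = -2: exp(t · [-2]) = [e^(-2t)].
  For a 2×2 Jordan block J_2(-2): exp(t · J_2(-2)) = e^(-2t)·(I + t·N), where N is the 2×2 nilpotent shift.

After assembling e^{tJ} and conjugating by P, we get:

e^{tA} =
  [5*t*exp(-2*t) + exp(-2*t), 3*t*exp(-2*t), -2*t*exp(-2*t)]
  [-15*t*exp(-2*t), -9*t*exp(-2*t) + exp(-2*t), 6*t*exp(-2*t)]
  [-10*t*exp(-2*t), -6*t*exp(-2*t), 4*t*exp(-2*t) + exp(-2*t)]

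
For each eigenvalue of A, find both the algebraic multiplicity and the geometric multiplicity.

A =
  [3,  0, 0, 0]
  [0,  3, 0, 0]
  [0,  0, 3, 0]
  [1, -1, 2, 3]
λ = 3: alg = 4, geom = 3

Step 1 — factor the characteristic polynomial to read off the algebraic multiplicities:
  χ_A(x) = (x - 3)^4

Step 2 — compute geometric multiplicities via the rank-nullity identity g(λ) = n − rank(A − λI):
  rank(A − (3)·I) = 1, so dim ker(A − (3)·I) = n − 1 = 3

Summary:
  λ = 3: algebraic multiplicity = 4, geometric multiplicity = 3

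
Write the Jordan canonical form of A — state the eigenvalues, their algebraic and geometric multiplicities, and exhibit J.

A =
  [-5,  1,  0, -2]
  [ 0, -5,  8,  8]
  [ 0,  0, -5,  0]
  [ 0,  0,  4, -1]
J_2(-5) ⊕ J_1(-5) ⊕ J_1(-1)

The characteristic polynomial is
  det(x·I − A) = x^4 + 16*x^3 + 90*x^2 + 200*x + 125 = (x + 1)*(x + 5)^3

Eigenvalues and multiplicities (the geometric multiplicity of λ is n − rank(A − λI), which equals the number of Jordan blocks for λ):
  λ = -5: algebraic multiplicity = 3, geometric multiplicity = 2
  λ = -1: algebraic multiplicity = 1, geometric multiplicity = 1

Determining the block sizes for each eigenvalue:
  λ = -5: 2 blocks summing to 3 forces exactly one block of size 2 and the rest size 1 → block sizes [2, 1]
  λ = -1: one block (gm = 1), so the single block has size am = 1 → block sizes [1]

Assembling the blocks gives a Jordan form
J =
  [-5,  1,  0,  0]
  [ 0, -5,  0,  0]
  [ 0,  0, -5,  0]
  [ 0,  0,  0, -1]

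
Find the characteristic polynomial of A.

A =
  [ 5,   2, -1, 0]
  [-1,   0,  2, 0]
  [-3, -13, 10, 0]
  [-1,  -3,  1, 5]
x^4 - 20*x^3 + 150*x^2 - 500*x + 625

Expanding det(x·I − A) (e.g. by cofactor expansion or by noting that A is similar to its Jordan form J, which has the same characteristic polynomial as A) gives
  χ_A(x) = x^4 - 20*x^3 + 150*x^2 - 500*x + 625
which factors as (x - 5)^4. The eigenvalues (with algebraic multiplicities) are λ = 5 with multiplicity 4.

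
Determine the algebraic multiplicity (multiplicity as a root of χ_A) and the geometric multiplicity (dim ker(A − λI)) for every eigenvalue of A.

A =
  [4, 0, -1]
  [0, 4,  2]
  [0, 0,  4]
λ = 4: alg = 3, geom = 2

Step 1 — factor the characteristic polynomial to read off the algebraic multiplicities:
  χ_A(x) = (x - 4)^3

Step 2 — compute geometric multiplicities via the rank-nullity identity g(λ) = n − rank(A − λI):
  rank(A − (4)·I) = 1, so dim ker(A − (4)·I) = n − 1 = 2

Summary:
  λ = 4: algebraic multiplicity = 3, geometric multiplicity = 2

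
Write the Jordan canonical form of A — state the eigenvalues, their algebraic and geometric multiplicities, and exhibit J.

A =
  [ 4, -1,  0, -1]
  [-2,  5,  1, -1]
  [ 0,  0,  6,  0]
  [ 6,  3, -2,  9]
J_3(6) ⊕ J_1(6)

The characteristic polynomial is
  det(x·I − A) = x^4 - 24*x^3 + 216*x^2 - 864*x + 1296 = (x - 6)^4

Eigenvalues and multiplicities (the geometric multiplicity of λ is n − rank(A − λI), which equals the number of Jordan blocks for λ):
  λ = 6: algebraic multiplicity = 4, geometric multiplicity = 2

Determining the block sizes for each eigenvalue:
  λ = 6: with am = 4 and gm = 2, the partition is not yet determined (e.g. several partitions of 4 into 2 parts exist). Let N = A − (6)·I. Computing rank(N^1) = 2, rank(N^2) = 1, rank(N^3) = 0; the number of blocks of size ≥ j is rank(N^{j−1}) − rank(N^j), giving [2, 1, 1]. So we have 1 block(s) of size 3, 1 block(s) of size 1 → block sizes [3, 1]

Assembling the blocks gives a Jordan form
J =
  [6, 1, 0, 0]
  [0, 6, 1, 0]
  [0, 0, 6, 0]
  [0, 0, 0, 6]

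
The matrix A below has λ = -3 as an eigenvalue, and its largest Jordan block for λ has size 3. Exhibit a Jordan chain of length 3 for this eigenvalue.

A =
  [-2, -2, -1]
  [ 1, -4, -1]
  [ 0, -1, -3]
A Jordan chain for λ = -3 of length 3:
v_1 = (-1, 0, -1)ᵀ
v_2 = (1, 1, 0)ᵀ
v_3 = (1, 0, 0)ᵀ

Let N = A − (-3)·I. We want v_3 with N^3 v_3 = 0 but N^2 v_3 ≠ 0; then v_{j-1} := N · v_j for j = 3, …, 2.

Pick v_3 = (1, 0, 0)ᵀ.
Then v_2 = N · v_3 = (1, 1, 0)ᵀ.
Then v_1 = N · v_2 = (-1, 0, -1)ᵀ.

Sanity check: (A − (-3)·I) v_1 = (0, 0, 0)ᵀ = 0. ✓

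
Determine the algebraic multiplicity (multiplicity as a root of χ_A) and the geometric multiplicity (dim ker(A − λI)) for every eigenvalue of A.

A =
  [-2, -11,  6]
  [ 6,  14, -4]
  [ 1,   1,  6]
λ = 6: alg = 3, geom = 1

Step 1 — factor the characteristic polynomial to read off the algebraic multiplicities:
  χ_A(x) = (x - 6)^3

Step 2 — compute geometric multiplicities via the rank-nullity identity g(λ) = n − rank(A − λI):
  rank(A − (6)·I) = 2, so dim ker(A − (6)·I) = n − 2 = 1

Summary:
  λ = 6: algebraic multiplicity = 3, geometric multiplicity = 1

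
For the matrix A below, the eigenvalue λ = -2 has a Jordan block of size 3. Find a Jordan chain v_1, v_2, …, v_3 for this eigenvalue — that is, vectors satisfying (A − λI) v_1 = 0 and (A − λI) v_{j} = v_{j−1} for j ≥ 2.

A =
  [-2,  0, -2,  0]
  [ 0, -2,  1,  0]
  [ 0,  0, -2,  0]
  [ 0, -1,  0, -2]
A Jordan chain for λ = -2 of length 3:
v_1 = (0, 0, 0, -1)ᵀ
v_2 = (-2, 1, 0, 0)ᵀ
v_3 = (0, 0, 1, 0)ᵀ

Let N = A − (-2)·I. We want v_3 with N^3 v_3 = 0 but N^2 v_3 ≠ 0; then v_{j-1} := N · v_j for j = 3, …, 2.

Pick v_3 = (0, 0, 1, 0)ᵀ.
Then v_2 = N · v_3 = (-2, 1, 0, 0)ᵀ.
Then v_1 = N · v_2 = (0, 0, 0, -1)ᵀ.

Sanity check: (A − (-2)·I) v_1 = (0, 0, 0, 0)ᵀ = 0. ✓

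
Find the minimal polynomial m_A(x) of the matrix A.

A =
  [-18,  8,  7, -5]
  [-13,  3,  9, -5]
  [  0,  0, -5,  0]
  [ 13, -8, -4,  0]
x^3 + 15*x^2 + 75*x + 125

The characteristic polynomial is χ_A(x) = (x + 5)^4, so the eigenvalues are known. The minimal polynomial is
  m_A(x) = Π_λ (x − λ)^{k_λ}
where k_λ is the size of the *largest* Jordan block for λ (equivalently, the smallest k with (A − λI)^k v = 0 for every generalised eigenvector v of λ).

  λ = -5: largest Jordan block has size 3, contributing (x + 5)^3

So m_A(x) = (x + 5)^3 = x^3 + 15*x^2 + 75*x + 125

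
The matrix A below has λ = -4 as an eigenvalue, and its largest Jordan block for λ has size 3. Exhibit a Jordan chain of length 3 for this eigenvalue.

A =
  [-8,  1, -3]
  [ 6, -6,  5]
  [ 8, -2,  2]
A Jordan chain for λ = -4 of length 3:
v_1 = (-2, 4, 4)ᵀ
v_2 = (-4, 6, 8)ᵀ
v_3 = (1, 0, 0)ᵀ

Let N = A − (-4)·I. We want v_3 with N^3 v_3 = 0 but N^2 v_3 ≠ 0; then v_{j-1} := N · v_j for j = 3, …, 2.

Pick v_3 = (1, 0, 0)ᵀ.
Then v_2 = N · v_3 = (-4, 6, 8)ᵀ.
Then v_1 = N · v_2 = (-2, 4, 4)ᵀ.

Sanity check: (A − (-4)·I) v_1 = (0, 0, 0)ᵀ = 0. ✓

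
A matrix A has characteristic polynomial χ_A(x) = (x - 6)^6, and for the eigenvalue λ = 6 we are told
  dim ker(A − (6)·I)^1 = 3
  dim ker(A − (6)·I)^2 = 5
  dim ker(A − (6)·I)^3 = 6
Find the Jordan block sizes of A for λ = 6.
Block sizes for λ = 6: [3, 2, 1]

From the dimensions of kernels of powers, the number of Jordan blocks of size at least j is d_j − d_{j−1} where d_j = dim ker(N^j) (with d_0 = 0). Computing the differences gives [3, 2, 1].
The number of blocks of size exactly k is (#blocks of size ≥ k) − (#blocks of size ≥ k + 1), so the partition is: 1 block(s) of size 1, 1 block(s) of size 2, 1 block(s) of size 3.
In nonincreasing order the block sizes are [3, 2, 1].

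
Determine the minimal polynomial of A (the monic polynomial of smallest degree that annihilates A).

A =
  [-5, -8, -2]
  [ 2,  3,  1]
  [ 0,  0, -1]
x^2 + 2*x + 1

The characteristic polynomial is χ_A(x) = (x + 1)^3, so the eigenvalues are known. The minimal polynomial is
  m_A(x) = Π_λ (x − λ)^{k_λ}
where k_λ is the size of the *largest* Jordan block for λ (equivalently, the smallest k with (A − λI)^k v = 0 for every generalised eigenvector v of λ).

  λ = -1: largest Jordan block has size 2, contributing (x + 1)^2

So m_A(x) = (x + 1)^2 = x^2 + 2*x + 1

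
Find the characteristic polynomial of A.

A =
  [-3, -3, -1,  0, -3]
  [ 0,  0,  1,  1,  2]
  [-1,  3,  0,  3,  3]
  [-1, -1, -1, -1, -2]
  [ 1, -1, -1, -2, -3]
x^5 + 7*x^4 + 19*x^3 + 25*x^2 + 16*x + 4

Expanding det(x·I − A) (e.g. by cofactor expansion or by noting that A is similar to its Jordan form J, which has the same characteristic polynomial as A) gives
  χ_A(x) = x^5 + 7*x^4 + 19*x^3 + 25*x^2 + 16*x + 4
which factors as (x + 1)^3*(x + 2)^2. The eigenvalues (with algebraic multiplicities) are λ = -2 with multiplicity 2, λ = -1 with multiplicity 3.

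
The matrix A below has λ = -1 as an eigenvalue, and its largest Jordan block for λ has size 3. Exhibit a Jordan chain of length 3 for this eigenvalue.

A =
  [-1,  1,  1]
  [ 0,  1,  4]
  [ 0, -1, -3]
A Jordan chain for λ = -1 of length 3:
v_1 = (1, 0, 0)ᵀ
v_2 = (1, 2, -1)ᵀ
v_3 = (0, 1, 0)ᵀ

Let N = A − (-1)·I. We want v_3 with N^3 v_3 = 0 but N^2 v_3 ≠ 0; then v_{j-1} := N · v_j for j = 3, …, 2.

Pick v_3 = (0, 1, 0)ᵀ.
Then v_2 = N · v_3 = (1, 2, -1)ᵀ.
Then v_1 = N · v_2 = (1, 0, 0)ᵀ.

Sanity check: (A − (-1)·I) v_1 = (0, 0, 0)ᵀ = 0. ✓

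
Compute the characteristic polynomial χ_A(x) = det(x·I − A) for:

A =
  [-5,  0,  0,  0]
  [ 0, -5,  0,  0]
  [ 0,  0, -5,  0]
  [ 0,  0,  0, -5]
x^4 + 20*x^3 + 150*x^2 + 500*x + 625

Expanding det(x·I − A) (e.g. by cofactor expansion or by noting that A is similar to its Jordan form J, which has the same characteristic polynomial as A) gives
  χ_A(x) = x^4 + 20*x^3 + 150*x^2 + 500*x + 625
which factors as (x + 5)^4. The eigenvalues (with algebraic multiplicities) are λ = -5 with multiplicity 4.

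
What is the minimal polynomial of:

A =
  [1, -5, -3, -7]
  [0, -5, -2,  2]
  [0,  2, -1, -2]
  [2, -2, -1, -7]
x^3 + 9*x^2 + 27*x + 27

The characteristic polynomial is χ_A(x) = (x + 3)^4, so the eigenvalues are known. The minimal polynomial is
  m_A(x) = Π_λ (x − λ)^{k_λ}
where k_λ is the size of the *largest* Jordan block for λ (equivalently, the smallest k with (A − λI)^k v = 0 for every generalised eigenvector v of λ).

  λ = -3: largest Jordan block has size 3, contributing (x + 3)^3

So m_A(x) = (x + 3)^3 = x^3 + 9*x^2 + 27*x + 27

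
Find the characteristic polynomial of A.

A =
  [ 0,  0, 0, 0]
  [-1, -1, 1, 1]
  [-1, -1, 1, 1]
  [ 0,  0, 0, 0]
x^4

Expanding det(x·I − A) (e.g. by cofactor expansion or by noting that A is similar to its Jordan form J, which has the same characteristic polynomial as A) gives
  χ_A(x) = x^4
which factors as x^4. The eigenvalues (with algebraic multiplicities) are λ = 0 with multiplicity 4.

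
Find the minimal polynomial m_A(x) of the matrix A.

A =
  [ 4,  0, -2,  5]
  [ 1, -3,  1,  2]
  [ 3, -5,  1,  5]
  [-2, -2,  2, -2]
x^2

The characteristic polynomial is χ_A(x) = x^4, so the eigenvalues are known. The minimal polynomial is
  m_A(x) = Π_λ (x − λ)^{k_λ}
where k_λ is the size of the *largest* Jordan block for λ (equivalently, the smallest k with (A − λI)^k v = 0 for every generalised eigenvector v of λ).

  λ = 0: largest Jordan block has size 2, contributing (x − 0)^2

So m_A(x) = x^2 = x^2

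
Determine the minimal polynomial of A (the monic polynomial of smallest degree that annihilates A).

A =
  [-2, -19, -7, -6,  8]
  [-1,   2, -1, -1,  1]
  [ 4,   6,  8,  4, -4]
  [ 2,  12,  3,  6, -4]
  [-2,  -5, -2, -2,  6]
x^3 - 12*x^2 + 48*x - 64

The characteristic polynomial is χ_A(x) = (x - 4)^5, so the eigenvalues are known. The minimal polynomial is
  m_A(x) = Π_λ (x − λ)^{k_λ}
where k_λ is the size of the *largest* Jordan block for λ (equivalently, the smallest k with (A − λI)^k v = 0 for every generalised eigenvector v of λ).

  λ = 4: largest Jordan block has size 3, contributing (x − 4)^3

So m_A(x) = (x - 4)^3 = x^3 - 12*x^2 + 48*x - 64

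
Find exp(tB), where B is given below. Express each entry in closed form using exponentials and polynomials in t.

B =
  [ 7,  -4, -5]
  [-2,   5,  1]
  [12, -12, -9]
e^{tB} =
  [-2*t*exp(3*t) + 2*exp(3*t) - exp(-3*t), 2*t*exp(3*t) - exp(3*t) + exp(-3*t), t*exp(3*t) - exp(3*t) + exp(-3*t)]
  [-2*t*exp(3*t), 2*t*exp(3*t) + exp(3*t), t*exp(3*t)]
  [2*exp(3*t) - 2*exp(-3*t), -2*exp(3*t) + 2*exp(-3*t), -exp(3*t) + 2*exp(-3*t)]

Strategy: write B = P · J · P⁻¹ where J is a Jordan canonical form, so e^{tB} = P · e^{tJ} · P⁻¹, and e^{tJ} can be computed block-by-block.

B has Jordan form
J =
  [-3, 0, 0]
  [ 0, 3, 1]
  [ 0, 0, 3]
(up to reordering of blocks).

Per-block formulas:
  For a 2×2 Jordan block J_2(3): exp(t · J_2(3)) = e^(3t)·(I + t·N), where N is the 2×2 nilpotent shift.
  For a 1×1 block at λ = -3: exp(t · [-3]) = [e^(-3t)].

After assembling e^{tJ} and conjugating by P, we get:

e^{tB} =
  [-2*t*exp(3*t) + 2*exp(3*t) - exp(-3*t), 2*t*exp(3*t) - exp(3*t) + exp(-3*t), t*exp(3*t) - exp(3*t) + exp(-3*t)]
  [-2*t*exp(3*t), 2*t*exp(3*t) + exp(3*t), t*exp(3*t)]
  [2*exp(3*t) - 2*exp(-3*t), -2*exp(3*t) + 2*exp(-3*t), -exp(3*t) + 2*exp(-3*t)]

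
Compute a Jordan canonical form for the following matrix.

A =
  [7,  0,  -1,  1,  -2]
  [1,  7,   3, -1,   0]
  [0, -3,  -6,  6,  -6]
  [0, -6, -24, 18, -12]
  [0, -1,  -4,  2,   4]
J_3(6) ⊕ J_1(6) ⊕ J_1(6)

The characteristic polynomial is
  det(x·I − A) = x^5 - 30*x^4 + 360*x^3 - 2160*x^2 + 6480*x - 7776 = (x - 6)^5

Eigenvalues and multiplicities (the geometric multiplicity of λ is n − rank(A − λI), which equals the number of Jordan blocks for λ):
  λ = 6: algebraic multiplicity = 5, geometric multiplicity = 3

Determining the block sizes for each eigenvalue:
  λ = 6: with am = 5 and gm = 3, the partition is not yet determined (e.g. several partitions of 5 into 3 parts exist). Let N = A − (6)·I. Computing rank(N^1) = 2, rank(N^2) = 1, rank(N^3) = 0; the number of blocks of size ≥ j is rank(N^{j−1}) − rank(N^j), giving [3, 1, 1]. So we have 1 block(s) of size 3, 2 block(s) of size 1 → block sizes [3, 1, 1]

Assembling the blocks gives a Jordan form
J =
  [6, 1, 0, 0, 0]
  [0, 6, 1, 0, 0]
  [0, 0, 6, 0, 0]
  [0, 0, 0, 6, 0]
  [0, 0, 0, 0, 6]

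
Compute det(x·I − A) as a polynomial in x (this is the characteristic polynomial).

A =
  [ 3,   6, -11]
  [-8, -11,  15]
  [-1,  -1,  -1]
x^3 + 9*x^2 + 27*x + 27

Expanding det(x·I − A) (e.g. by cofactor expansion or by noting that A is similar to its Jordan form J, which has the same characteristic polynomial as A) gives
  χ_A(x) = x^3 + 9*x^2 + 27*x + 27
which factors as (x + 3)^3. The eigenvalues (with algebraic multiplicities) are λ = -3 with multiplicity 3.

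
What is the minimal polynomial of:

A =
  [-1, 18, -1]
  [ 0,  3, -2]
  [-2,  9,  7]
x^3 - 9*x^2 + 27*x - 27

The characteristic polynomial is χ_A(x) = (x - 3)^3, so the eigenvalues are known. The minimal polynomial is
  m_A(x) = Π_λ (x − λ)^{k_λ}
where k_λ is the size of the *largest* Jordan block for λ (equivalently, the smallest k with (A − λI)^k v = 0 for every generalised eigenvector v of λ).

  λ = 3: largest Jordan block has size 3, contributing (x − 3)^3

So m_A(x) = (x - 3)^3 = x^3 - 9*x^2 + 27*x - 27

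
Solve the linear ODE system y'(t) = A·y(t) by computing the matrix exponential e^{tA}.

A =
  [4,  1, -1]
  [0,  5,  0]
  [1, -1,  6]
e^{tA} =
  [-t*exp(5*t) + exp(5*t), t*exp(5*t), -t*exp(5*t)]
  [0, exp(5*t), 0]
  [t*exp(5*t), -t*exp(5*t), t*exp(5*t) + exp(5*t)]

Strategy: write A = P · J · P⁻¹ where J is a Jordan canonical form, so e^{tA} = P · e^{tJ} · P⁻¹, and e^{tJ} can be computed block-by-block.

A has Jordan form
J =
  [5, 1, 0]
  [0, 5, 0]
  [0, 0, 5]
(up to reordering of blocks).

Per-block formulas:
  For a 2×2 Jordan block J_2(5): exp(t · J_2(5)) = e^(5t)·(I + t·N), where N is the 2×2 nilpotent shift.
  For a 1×1 block at λ = 5: exp(t · [5]) = [e^(5t)].

After assembling e^{tJ} and conjugating by P, we get:

e^{tA} =
  [-t*exp(5*t) + exp(5*t), t*exp(5*t), -t*exp(5*t)]
  [0, exp(5*t), 0]
  [t*exp(5*t), -t*exp(5*t), t*exp(5*t) + exp(5*t)]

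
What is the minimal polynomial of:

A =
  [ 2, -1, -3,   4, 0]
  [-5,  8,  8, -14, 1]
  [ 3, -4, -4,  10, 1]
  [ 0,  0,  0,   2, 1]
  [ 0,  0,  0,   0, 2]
x^3 - 6*x^2 + 12*x - 8

The characteristic polynomial is χ_A(x) = (x - 2)^5, so the eigenvalues are known. The minimal polynomial is
  m_A(x) = Π_λ (x − λ)^{k_λ}
where k_λ is the size of the *largest* Jordan block for λ (equivalently, the smallest k with (A − λI)^k v = 0 for every generalised eigenvector v of λ).

  λ = 2: largest Jordan block has size 3, contributing (x − 2)^3

So m_A(x) = (x - 2)^3 = x^3 - 6*x^2 + 12*x - 8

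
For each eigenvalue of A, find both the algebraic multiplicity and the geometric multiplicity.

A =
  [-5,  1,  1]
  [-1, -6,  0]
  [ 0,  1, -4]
λ = -5: alg = 3, geom = 1

Step 1 — factor the characteristic polynomial to read off the algebraic multiplicities:
  χ_A(x) = (x + 5)^3

Step 2 — compute geometric multiplicities via the rank-nullity identity g(λ) = n − rank(A − λI):
  rank(A − (-5)·I) = 2, so dim ker(A − (-5)·I) = n − 2 = 1

Summary:
  λ = -5: algebraic multiplicity = 3, geometric multiplicity = 1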